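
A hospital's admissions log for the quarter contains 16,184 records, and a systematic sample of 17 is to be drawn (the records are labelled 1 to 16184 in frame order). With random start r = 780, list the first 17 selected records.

780, 1732, 2684, 3636, 4588, 5540, 6492, 7444, 8396, 9348, 10300, 11252, 12204, 13156, 14108, 15060, 16012

k = N/n = 16184/17 = 952
record 1: 780
record 2: 780 + 952 = 1732
record 3: 1732 + 952 = 2684
record 4: 2684 + 952 = 3636
record 5: 3636 + 952 = 4588
record 6: 4588 + 952 = 5540
record 7: 5540 + 952 = 6492
record 8: 6492 + 952 = 7444
record 9: 7444 + 952 = 8396
record 10: 8396 + 952 = 9348
record 11: 9348 + 952 = 10300
record 12: 10300 + 952 = 11252
record 13: 11252 + 952 = 12204
record 14: 12204 + 952 = 13156
record 15: 13156 + 952 = 14108
record 16: 14108 + 952 = 15060
record 17: 15060 + 952 = 16012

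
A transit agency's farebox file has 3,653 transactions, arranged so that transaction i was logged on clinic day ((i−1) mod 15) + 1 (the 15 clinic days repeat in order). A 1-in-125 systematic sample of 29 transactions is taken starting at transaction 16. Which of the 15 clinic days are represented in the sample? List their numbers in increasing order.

1, 6, 11

Consecutive selections differ by k = 125, so their clinic day numbers differ by 125 mod 15 = 5.
gcd(125, 15) = 5, so the sample visits 15/5 = 3 distinct residues mod 15.
Start 16 is clinic day 1; the clinic days hit are 1, 6, 11.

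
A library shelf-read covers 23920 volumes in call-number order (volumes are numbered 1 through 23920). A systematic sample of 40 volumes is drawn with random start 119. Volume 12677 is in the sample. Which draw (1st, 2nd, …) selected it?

22

k = 23920/40 = 598
position = (12677 − 119)/598 + 1 = 12558/598 + 1 = 21 + 1 = 22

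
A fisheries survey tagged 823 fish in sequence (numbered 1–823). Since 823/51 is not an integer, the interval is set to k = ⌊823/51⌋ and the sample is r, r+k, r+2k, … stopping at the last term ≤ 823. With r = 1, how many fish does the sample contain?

52

k = ⌊823/51⌋ = 16
Achieved size = ⌊(823 − 1)/16⌋ + 1 = ⌊822/16⌋ + 1 = 51 + 1 = 52
(last selection: 1 + 51×16 = 817 ≤ 823; next would be 833 > 823)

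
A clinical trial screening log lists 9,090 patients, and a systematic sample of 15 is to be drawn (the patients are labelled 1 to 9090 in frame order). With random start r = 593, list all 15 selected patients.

k = N/n = 9090/15 = 606
patient 1: 593
patient 2: 593 + 606 = 1199
patient 3: 1199 + 606 = 1805
patient 4: 1805 + 606 = 2411
patient 5: 2411 + 606 = 3017
patient 6: 3017 + 606 = 3623
patient 7: 3623 + 606 = 4229
patient 8: 4229 + 606 = 4835
patient 9: 4835 + 606 = 5441
patient 10: 5441 + 606 = 6047
patient 11: 6047 + 606 = 6653
patient 12: 6653 + 606 = 7259
patient 13: 7259 + 606 = 7865
patient 14: 7865 + 606 = 8471
patient 15: 8471 + 606 = 9077

593, 1199, 1805, 2411, 3017, 3623, 4229, 4835, 5441, 6047, 6653, 7259, 7865, 8471, 9077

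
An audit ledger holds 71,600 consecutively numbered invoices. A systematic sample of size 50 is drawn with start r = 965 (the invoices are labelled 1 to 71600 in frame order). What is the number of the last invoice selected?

71133

k = 71600/50 = 1432
50th selection = r + (50−1)·k = 965 + 49×1432 = 965 + 70168 = 71133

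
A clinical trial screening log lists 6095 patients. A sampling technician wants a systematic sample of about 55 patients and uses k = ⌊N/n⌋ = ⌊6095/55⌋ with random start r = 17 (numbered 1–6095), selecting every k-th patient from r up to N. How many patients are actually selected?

k = ⌊6095/55⌋ = 110
Achieved size = ⌊(6095 − 17)/110⌋ + 1 = ⌊6078/110⌋ + 1 = 55 + 1 = 56
(last selection: 17 + 55×110 = 6067 ≤ 6095; next would be 6177 > 6095)

56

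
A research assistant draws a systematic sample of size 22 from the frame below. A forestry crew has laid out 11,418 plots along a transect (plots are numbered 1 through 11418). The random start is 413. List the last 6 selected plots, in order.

k = N/n = 11418/22 = 519
17th selection = 413 + 16×519 = 8717
18th: 8717 + 519 = 9236
19th: 9236 + 519 = 9755
20th: 9755 + 519 = 10274
21st: 10274 + 519 = 10793
22nd: 10793 + 519 = 11312

8717, 9236, 9755, 10274, 10793, 11312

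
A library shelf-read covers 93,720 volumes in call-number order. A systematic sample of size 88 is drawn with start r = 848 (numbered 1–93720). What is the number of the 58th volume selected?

61553

k = 93720/88 = 1065
58th selection = r + (58−1)·k = 848 + 57×1065 = 848 + 60705 = 61553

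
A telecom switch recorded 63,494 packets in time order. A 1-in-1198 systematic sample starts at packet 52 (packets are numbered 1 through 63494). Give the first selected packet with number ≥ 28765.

k = 1198
Steps past start: ⌈(28765 − 52)/1198⌉ = ⌈28713/1198⌉ = 24
Selected packet: 52 + 24×1198 = 28804

28804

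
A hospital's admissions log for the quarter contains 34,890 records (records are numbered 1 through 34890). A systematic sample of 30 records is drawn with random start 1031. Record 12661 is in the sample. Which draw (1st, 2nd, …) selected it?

k = 34890/30 = 1163
position = (12661 − 1031)/1163 + 1 = 11630/1163 + 1 = 10 + 1 = 11

11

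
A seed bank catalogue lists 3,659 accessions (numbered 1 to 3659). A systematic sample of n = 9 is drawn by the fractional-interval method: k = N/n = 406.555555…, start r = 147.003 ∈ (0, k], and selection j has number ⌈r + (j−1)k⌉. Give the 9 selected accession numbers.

j=1: r + 0k = 147.003 → ⌈·⌉ = 148
j=2: r + 1k = 553.558555… → ⌈·⌉ = 554
j=3: r + 2k = 960.114111… → ⌈·⌉ = 961
j=4: r + 3k = 1366.669666… → ⌈·⌉ = 1367
j=5: r + 4k = 1773.225222… → ⌈·⌉ = 1774
j=6: r + 5k = 2179.780777… → ⌈·⌉ = 2180
j=7: r + 6k = 2586.336333… → ⌈·⌉ = 2587
j=8: r + 7k = 2992.891888… → ⌈·⌉ = 2993
j=9: r + 8k = 3399.447444… → ⌈·⌉ = 3400

148, 554, 961, 1367, 1774, 2180, 2587, 2993, 3400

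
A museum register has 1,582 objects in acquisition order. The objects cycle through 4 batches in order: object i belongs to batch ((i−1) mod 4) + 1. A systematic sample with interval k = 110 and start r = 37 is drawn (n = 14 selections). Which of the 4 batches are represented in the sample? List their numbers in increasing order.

1, 3

Consecutive selections differ by k = 110, so their batch numbers differ by 110 mod 4 = 2.
gcd(110, 4) = 2, so the sample visits 4/2 = 2 distinct residues mod 4.
Start 37 is batch 1; the batches hit are 1, 3.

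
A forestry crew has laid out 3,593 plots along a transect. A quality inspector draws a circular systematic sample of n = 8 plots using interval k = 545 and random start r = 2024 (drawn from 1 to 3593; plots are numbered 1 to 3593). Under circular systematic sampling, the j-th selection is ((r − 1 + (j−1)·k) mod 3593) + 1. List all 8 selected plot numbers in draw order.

2024, 2569, 3114, 66, 611, 1156, 1701, 2246

Selection 1: 2024
Selection 2: 2024 + 545 = 2569
Selection 3: 2569 + 545 = 3114
Selection 4: 3114 + 545 = 3659 → 3659 − 3593 = 66
Selection 5: 66 + 545 = 611
Selection 6: 611 + 545 = 1156
Selection 7: 1156 + 545 = 1701
Selection 8: 1701 + 545 = 2246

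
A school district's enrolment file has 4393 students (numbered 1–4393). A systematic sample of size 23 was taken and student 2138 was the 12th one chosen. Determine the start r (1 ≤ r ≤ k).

37

k = 4393/23 = 191
r = 2138 − (12−1)×191 = 2138 − 2101 = 37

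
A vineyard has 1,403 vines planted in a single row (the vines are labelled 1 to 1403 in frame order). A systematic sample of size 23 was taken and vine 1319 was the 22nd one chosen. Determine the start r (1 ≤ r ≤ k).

k = 1403/23 = 61
r = 1319 − (22−1)×61 = 1319 − 1281 = 38

38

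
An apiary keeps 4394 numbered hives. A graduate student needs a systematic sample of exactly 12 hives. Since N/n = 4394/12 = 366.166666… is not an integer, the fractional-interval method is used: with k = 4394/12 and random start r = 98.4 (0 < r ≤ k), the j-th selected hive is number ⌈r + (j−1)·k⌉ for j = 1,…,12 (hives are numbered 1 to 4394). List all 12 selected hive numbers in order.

j=1: r + 0k = 98.4 → ⌈·⌉ = 99
j=2: r + 1k = 464.566666… → ⌈·⌉ = 465
j=3: r + 2k = 830.733333… → ⌈·⌉ = 831
j=4: r + 3k = 1196.9 → ⌈·⌉ = 1197
j=5: r + 4k = 1563.066666… → ⌈·⌉ = 1564
j=6: r + 5k = 1929.233333… → ⌈·⌉ = 1930
j=7: r + 6k = 2295.4 → ⌈·⌉ = 2296
j=8: r + 7k = 2661.566666… → ⌈·⌉ = 2662
j=9: r + 8k = 3027.733333… → ⌈·⌉ = 3028
j=10: r + 9k = 3393.9 → ⌈·⌉ = 3394
j=11: r + 10k = 3760.066666… → ⌈·⌉ = 3761
j=12: r + 11k = 4126.233333… → ⌈·⌉ = 4127

99, 465, 831, 1197, 1564, 1930, 2296, 2662, 3028, 3394, 3761, 4127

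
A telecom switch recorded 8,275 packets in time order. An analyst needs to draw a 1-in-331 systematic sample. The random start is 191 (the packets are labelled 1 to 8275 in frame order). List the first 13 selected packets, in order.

191, 522, 853, 1184, 1515, 1846, 2177, 2508, 2839, 3170, 3501, 3832, 4163

packet 1: 191
packet 2: 191 + 331 = 522
packet 3: 522 + 331 = 853
packet 4: 853 + 331 = 1184
packet 5: 1184 + 331 = 1515
packet 6: 1515 + 331 = 1846
packet 7: 1846 + 331 = 2177
packet 8: 2177 + 331 = 2508
packet 9: 2508 + 331 = 2839
packet 10: 2839 + 331 = 3170
packet 11: 3170 + 331 = 3501
packet 12: 3501 + 331 = 3832
packet 13: 3832 + 331 = 4163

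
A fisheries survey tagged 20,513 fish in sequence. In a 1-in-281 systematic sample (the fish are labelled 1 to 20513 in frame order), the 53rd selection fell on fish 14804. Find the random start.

192

k = 281
r = 14804 − (53−1)×281 = 14804 − 14612 = 192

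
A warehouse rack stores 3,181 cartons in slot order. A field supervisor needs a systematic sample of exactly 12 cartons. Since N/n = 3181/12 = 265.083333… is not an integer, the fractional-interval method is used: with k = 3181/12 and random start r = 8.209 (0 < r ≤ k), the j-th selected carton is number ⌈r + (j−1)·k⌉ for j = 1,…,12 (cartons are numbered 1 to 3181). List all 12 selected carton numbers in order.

9, 274, 539, 804, 1069, 1334, 1599, 1864, 2129, 2394, 2660, 2925

j=1: r + 0k = 8.209 → ⌈·⌉ = 9
j=2: r + 1k = 273.292333… → ⌈·⌉ = 274
j=3: r + 2k = 538.375666… → ⌈·⌉ = 539
j=4: r + 3k = 803.459 → ⌈·⌉ = 804
j=5: r + 4k = 1068.542333… → ⌈·⌉ = 1069
j=6: r + 5k = 1333.625666… → ⌈·⌉ = 1334
j=7: r + 6k = 1598.709 → ⌈·⌉ = 1599
j=8: r + 7k = 1863.792333… → ⌈·⌉ = 1864
j=9: r + 8k = 2128.875666… → ⌈·⌉ = 2129
j=10: r + 9k = 2393.959 → ⌈·⌉ = 2394
j=11: r + 10k = 2659.042333… → ⌈·⌉ = 2660
j=12: r + 11k = 2924.125666… → ⌈·⌉ = 2925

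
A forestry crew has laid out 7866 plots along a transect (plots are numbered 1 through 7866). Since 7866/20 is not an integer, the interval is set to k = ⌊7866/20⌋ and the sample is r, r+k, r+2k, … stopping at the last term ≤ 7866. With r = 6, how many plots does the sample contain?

k = ⌊7866/20⌋ = 393
Achieved size = ⌊(7866 − 6)/393⌋ + 1 = ⌊7860/393⌋ + 1 = 20 + 1 = 21
(last selection: 6 + 20×393 = 7866 ≤ 7866; next would be 8259 > 7866)

21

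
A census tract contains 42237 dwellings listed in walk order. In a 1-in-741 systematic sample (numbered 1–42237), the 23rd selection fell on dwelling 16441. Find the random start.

k = 741
r = 16441 − (23−1)×741 = 16441 − 16302 = 139

139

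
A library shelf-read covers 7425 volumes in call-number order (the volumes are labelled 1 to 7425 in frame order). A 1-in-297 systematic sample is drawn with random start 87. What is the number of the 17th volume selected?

4839

k = 297
17th selection = r + (17−1)·k = 87 + 16×297 = 87 + 4752 = 4839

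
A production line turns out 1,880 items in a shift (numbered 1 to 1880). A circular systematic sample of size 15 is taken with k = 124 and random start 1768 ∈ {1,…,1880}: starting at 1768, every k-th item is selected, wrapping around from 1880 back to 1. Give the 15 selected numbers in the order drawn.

1768, 12, 136, 260, 384, 508, 632, 756, 880, 1004, 1128, 1252, 1376, 1500, 1624

Selection 1: 1768
Selection 2: 1768 + 124 = 1892 → 1892 − 1880 = 12
Selection 3: 12 + 124 = 136
Selection 4: 136 + 124 = 260
Selection 5: 260 + 124 = 384
Selection 6: 384 + 124 = 508
Selection 7: 508 + 124 = 632
Selection 8: 632 + 124 = 756
Selection 9: 756 + 124 = 880
Selection 10: 880 + 124 = 1004
Selection 11: 1004 + 124 = 1128
Selection 12: 1128 + 124 = 1252
Selection 13: 1252 + 124 = 1376
Selection 14: 1376 + 124 = 1500
Selection 15: 1500 + 124 = 1624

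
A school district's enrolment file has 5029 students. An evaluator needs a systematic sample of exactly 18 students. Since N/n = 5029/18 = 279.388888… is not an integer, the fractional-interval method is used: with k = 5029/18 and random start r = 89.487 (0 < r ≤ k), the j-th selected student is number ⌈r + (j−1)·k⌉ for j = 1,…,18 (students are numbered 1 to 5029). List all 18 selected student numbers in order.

j=1: r + 0k = 89.487 → ⌈·⌉ = 90
j=2: r + 1k = 368.875888… → ⌈·⌉ = 369
j=3: r + 2k = 648.264777… → ⌈·⌉ = 649
j=4: r + 3k = 927.653666… → ⌈·⌉ = 928
j=5: r + 4k = 1207.042555… → ⌈·⌉ = 1208
j=6: r + 5k = 1486.431444… → ⌈·⌉ = 1487
j=7: r + 6k = 1765.820333… → ⌈·⌉ = 1766
j=8: r + 7k = 2045.209222… → ⌈·⌉ = 2046
j=9: r + 8k = 2324.598111… → ⌈·⌉ = 2325
j=10: r + 9k = 2603.987 → ⌈·⌉ = 2604
j=11: r + 10k = 2883.375888… → ⌈·⌉ = 2884
j=12: r + 11k = 3162.764777… → ⌈·⌉ = 3163
j=13: r + 12k = 3442.153666… → ⌈·⌉ = 3443
j=14: r + 13k = 3721.542555… → ⌈·⌉ = 3722
j=15: r + 14k = 4000.931444… → ⌈·⌉ = 4001
j=16: r + 15k = 4280.320333… → ⌈·⌉ = 4281
j=17: r + 16k = 4559.709222… → ⌈·⌉ = 4560
j=18: r + 17k = 4839.098111… → ⌈·⌉ = 4840

90, 369, 649, 928, 1208, 1487, 1766, 2046, 2325, 2604, 2884, 3163, 3443, 3722, 4001, 4281, 4560, 4840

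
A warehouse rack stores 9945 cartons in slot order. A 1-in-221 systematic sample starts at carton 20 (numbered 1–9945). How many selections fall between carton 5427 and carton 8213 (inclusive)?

k = 221
First selection ≥ 5427: 20 + ⌈(5427−20)/221⌉·221 = 20 + 25×221 = 5545
Last selection ≤ 8213: 20 + ⌊(8213−20)/221⌋·221 = 20 + 37×221 = 8197
Count = 37 − 25 + 1 = 13

13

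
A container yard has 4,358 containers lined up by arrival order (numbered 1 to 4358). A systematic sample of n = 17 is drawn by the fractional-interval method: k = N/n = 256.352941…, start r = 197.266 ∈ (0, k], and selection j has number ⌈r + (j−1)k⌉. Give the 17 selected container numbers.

j=1: r + 0k = 197.266 → ⌈·⌉ = 198
j=2: r + 1k = 453.618941… → ⌈·⌉ = 454
j=3: r + 2k = 709.971882… → ⌈·⌉ = 710
j=4: r + 3k = 966.324823… → ⌈·⌉ = 967
j=5: r + 4k = 1222.677764… → ⌈·⌉ = 1223
j=6: r + 5k = 1479.030705… → ⌈·⌉ = 1480
j=7: r + 6k = 1735.383647… → ⌈·⌉ = 1736
j=8: r + 7k = 1991.736588… → ⌈·⌉ = 1992
j=9: r + 8k = 2248.089529… → ⌈·⌉ = 2249
j=10: r + 9k = 2504.442470… → ⌈·⌉ = 2505
j=11: r + 10k = 2760.795411… → ⌈·⌉ = 2761
j=12: r + 11k = 3017.148352… → ⌈·⌉ = 3018
j=13: r + 12k = 3273.501294… → ⌈·⌉ = 3274
j=14: r + 13k = 3529.854235… → ⌈·⌉ = 3530
j=15: r + 14k = 3786.207176… → ⌈·⌉ = 3787
j=16: r + 15k = 4042.560117… → ⌈·⌉ = 4043
j=17: r + 16k = 4298.913058… → ⌈·⌉ = 4299

198, 454, 710, 967, 1223, 1480, 1736, 1992, 2249, 2505, 2761, 3018, 3274, 3530, 3787, 4043, 4299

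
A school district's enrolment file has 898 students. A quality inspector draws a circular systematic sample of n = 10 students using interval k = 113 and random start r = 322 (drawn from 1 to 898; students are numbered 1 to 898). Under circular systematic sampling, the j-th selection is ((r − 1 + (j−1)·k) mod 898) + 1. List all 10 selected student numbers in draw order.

Selection 1: 322
Selection 2: 322 + 113 = 435
Selection 3: 435 + 113 = 548
Selection 4: 548 + 113 = 661
Selection 5: 661 + 113 = 774
Selection 6: 774 + 113 = 887
Selection 7: 887 + 113 = 1000 → 1000 − 898 = 102
Selection 8: 102 + 113 = 215
Selection 9: 215 + 113 = 328
Selection 10: 328 + 113 = 441

322, 435, 548, 661, 774, 887, 102, 215, 328, 441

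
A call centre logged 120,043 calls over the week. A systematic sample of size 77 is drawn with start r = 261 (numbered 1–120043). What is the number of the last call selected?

k = 120043/77 = 1559
77th selection = r + (77−1)·k = 261 + 76×1559 = 261 + 118484 = 118745

118745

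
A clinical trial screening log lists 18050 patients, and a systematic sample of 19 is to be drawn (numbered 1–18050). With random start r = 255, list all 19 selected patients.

255, 1205, 2155, 3105, 4055, 5005, 5955, 6905, 7855, 8805, 9755, 10705, 11655, 12605, 13555, 14505, 15455, 16405, 17355

k = N/n = 18050/19 = 950
patient 1: 255
patient 2: 255 + 950 = 1205
patient 3: 1205 + 950 = 2155
patient 4: 2155 + 950 = 3105
patient 5: 3105 + 950 = 4055
patient 6: 4055 + 950 = 5005
patient 7: 5005 + 950 = 5955
patient 8: 5955 + 950 = 6905
patient 9: 6905 + 950 = 7855
patient 10: 7855 + 950 = 8805
patient 11: 8805 + 950 = 9755
patient 12: 9755 + 950 = 10705
patient 13: 10705 + 950 = 11655
patient 14: 11655 + 950 = 12605
patient 15: 12605 + 950 = 13555
patient 16: 13555 + 950 = 14505
patient 17: 14505 + 950 = 15455
patient 18: 15455 + 950 = 16405
patient 19: 16405 + 950 = 17355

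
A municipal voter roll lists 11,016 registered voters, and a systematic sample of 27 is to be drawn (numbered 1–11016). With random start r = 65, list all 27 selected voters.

65, 473, 881, 1289, 1697, 2105, 2513, 2921, 3329, 3737, 4145, 4553, 4961, 5369, 5777, 6185, 6593, 7001, 7409, 7817, 8225, 8633, 9041, 9449, 9857, 10265, 10673

k = N/n = 11016/27 = 408
voter 1: 65
voter 2: 65 + 408 = 473
voter 3: 473 + 408 = 881
voter 4: 881 + 408 = 1289
voter 5: 1289 + 408 = 1697
voter 6: 1697 + 408 = 2105
voter 7: 2105 + 408 = 2513
voter 8: 2513 + 408 = 2921
voter 9: 2921 + 408 = 3329
voter 10: 3329 + 408 = 3737
voter 11: 3737 + 408 = 4145
voter 12: 4145 + 408 = 4553
voter 13: 4553 + 408 = 4961
voter 14: 4961 + 408 = 5369
voter 15: 5369 + 408 = 5777
voter 16: 5777 + 408 = 6185
voter 17: 6185 + 408 = 6593
voter 18: 6593 + 408 = 7001
voter 19: 7001 + 408 = 7409
voter 20: 7409 + 408 = 7817
voter 21: 7817 + 408 = 8225
voter 22: 8225 + 408 = 8633
voter 23: 8633 + 408 = 9041
voter 24: 9041 + 408 = 9449
voter 25: 9449 + 408 = 9857
voter 26: 9857 + 408 = 10265
voter 27: 10265 + 408 = 10673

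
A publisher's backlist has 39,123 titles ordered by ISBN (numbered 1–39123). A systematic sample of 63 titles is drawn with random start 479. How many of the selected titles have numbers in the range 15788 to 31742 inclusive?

26

k = 39123/63 = 621
First selection ≥ 15788: 479 + ⌈(15788−479)/621⌉·621 = 479 + 25×621 = 16004
Last selection ≤ 31742: 479 + ⌊(31742−479)/621⌋·621 = 479 + 50×621 = 31529
Count = 50 − 25 + 1 = 26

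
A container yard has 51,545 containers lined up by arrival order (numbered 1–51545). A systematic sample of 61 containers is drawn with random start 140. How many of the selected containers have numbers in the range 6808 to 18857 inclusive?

15

k = 51545/61 = 845
First selection ≥ 6808: 140 + ⌈(6808−140)/845⌉·845 = 140 + 8×845 = 6900
Last selection ≤ 18857: 140 + ⌊(18857−140)/845⌋·845 = 140 + 22×845 = 18730
Count = 22 − 8 + 1 = 15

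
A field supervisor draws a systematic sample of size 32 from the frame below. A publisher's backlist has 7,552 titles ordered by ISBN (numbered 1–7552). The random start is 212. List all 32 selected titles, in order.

212, 448, 684, 920, 1156, 1392, 1628, 1864, 2100, 2336, 2572, 2808, 3044, 3280, 3516, 3752, 3988, 4224, 4460, 4696, 4932, 5168, 5404, 5640, 5876, 6112, 6348, 6584, 6820, 7056, 7292, 7528

k = N/n = 7552/32 = 236
title 1: 212
title 2: 212 + 236 = 448
title 3: 448 + 236 = 684
title 4: 684 + 236 = 920
title 5: 920 + 236 = 1156
title 6: 1156 + 236 = 1392
title 7: 1392 + 236 = 1628
title 8: 1628 + 236 = 1864
title 9: 1864 + 236 = 2100
title 10: 2100 + 236 = 2336
title 11: 2336 + 236 = 2572
title 12: 2572 + 236 = 2808
title 13: 2808 + 236 = 3044
title 14: 3044 + 236 = 3280
title 15: 3280 + 236 = 3516
title 16: 3516 + 236 = 3752
title 17: 3752 + 236 = 3988
title 18: 3988 + 236 = 4224
title 19: 4224 + 236 = 4460
title 20: 4460 + 236 = 4696
title 21: 4696 + 236 = 4932
title 22: 4932 + 236 = 5168
title 23: 5168 + 236 = 5404
title 24: 5404 + 236 = 5640
title 25: 5640 + 236 = 5876
title 26: 5876 + 236 = 6112
title 27: 6112 + 236 = 6348
title 28: 6348 + 236 = 6584
title 29: 6584 + 236 = 6820
title 30: 6820 + 236 = 7056
title 31: 7056 + 236 = 7292
title 32: 7292 + 236 = 7528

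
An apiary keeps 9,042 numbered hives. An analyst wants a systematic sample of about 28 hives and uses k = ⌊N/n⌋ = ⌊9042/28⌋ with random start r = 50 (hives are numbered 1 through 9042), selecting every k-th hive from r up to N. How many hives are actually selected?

k = ⌊9042/28⌋ = 322
Achieved size = ⌊(9042 − 50)/322⌋ + 1 = ⌊8992/322⌋ + 1 = 27 + 1 = 28
(last selection: 50 + 27×322 = 8744 ≤ 9042; next would be 9066 > 9042)

28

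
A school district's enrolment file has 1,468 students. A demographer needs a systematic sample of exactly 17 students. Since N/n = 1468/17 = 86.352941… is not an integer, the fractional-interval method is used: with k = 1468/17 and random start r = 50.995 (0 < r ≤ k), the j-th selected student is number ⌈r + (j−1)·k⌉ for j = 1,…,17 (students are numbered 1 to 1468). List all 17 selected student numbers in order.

j=1: r + 0k = 50.995 → ⌈·⌉ = 51
j=2: r + 1k = 137.347941… → ⌈·⌉ = 138
j=3: r + 2k = 223.700882… → ⌈·⌉ = 224
j=4: r + 3k = 310.053823… → ⌈·⌉ = 311
j=5: r + 4k = 396.406764… → ⌈·⌉ = 397
j=6: r + 5k = 482.759705… → ⌈·⌉ = 483
j=7: r + 6k = 569.112647… → ⌈·⌉ = 570
j=8: r + 7k = 655.465588… → ⌈·⌉ = 656
j=9: r + 8k = 741.818529… → ⌈·⌉ = 742
j=10: r + 9k = 828.171470… → ⌈·⌉ = 829
j=11: r + 10k = 914.524411… → ⌈·⌉ = 915
j=12: r + 11k = 1000.877352… → ⌈·⌉ = 1001
j=13: r + 12k = 1087.230294… → ⌈·⌉ = 1088
j=14: r + 13k = 1173.583235… → ⌈·⌉ = 1174
j=15: r + 14k = 1259.936176… → ⌈·⌉ = 1260
j=16: r + 15k = 1346.289117… → ⌈·⌉ = 1347
j=17: r + 16k = 1432.642058… → ⌈·⌉ = 1433

51, 138, 224, 311, 397, 483, 570, 656, 742, 829, 915, 1001, 1088, 1174, 1260, 1347, 1433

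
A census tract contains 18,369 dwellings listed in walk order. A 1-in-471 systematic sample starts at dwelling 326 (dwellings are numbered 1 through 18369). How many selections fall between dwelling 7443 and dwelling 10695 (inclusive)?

7

k = 471
First selection ≥ 7443: 326 + ⌈(7443−326)/471⌉·471 = 326 + 16×471 = 7862
Last selection ≤ 10695: 326 + ⌊(10695−326)/471⌋·471 = 326 + 22×471 = 10688
Count = 22 − 16 + 1 = 7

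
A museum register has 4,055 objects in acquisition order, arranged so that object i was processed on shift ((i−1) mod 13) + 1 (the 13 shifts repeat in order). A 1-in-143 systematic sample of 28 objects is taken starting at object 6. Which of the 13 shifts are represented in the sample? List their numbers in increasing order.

6

Consecutive selections differ by k = 143, so their shift numbers differ by 143 mod 13 = 0.
gcd(143, 13) = 13, so the sample visits 13/13 = 1 distinct residues mod 13.
Start 6 is shift 6; the shifts hit are 6.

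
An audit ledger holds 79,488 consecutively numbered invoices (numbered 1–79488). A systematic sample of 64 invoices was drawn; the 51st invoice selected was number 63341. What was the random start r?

k = 79488/64 = 1242
r = 63341 − (51−1)×1242 = 63341 − 62100 = 1241

1241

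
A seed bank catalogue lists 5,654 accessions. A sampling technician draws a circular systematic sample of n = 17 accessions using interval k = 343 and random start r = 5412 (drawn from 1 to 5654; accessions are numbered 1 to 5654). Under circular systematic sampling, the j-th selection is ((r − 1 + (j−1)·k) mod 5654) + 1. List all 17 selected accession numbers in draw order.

5412, 101, 444, 787, 1130, 1473, 1816, 2159, 2502, 2845, 3188, 3531, 3874, 4217, 4560, 4903, 5246

Selection 1: 5412
Selection 2: 5412 + 343 = 5755 → 5755 − 5654 = 101
Selection 3: 101 + 343 = 444
Selection 4: 444 + 343 = 787
Selection 5: 787 + 343 = 1130
Selection 6: 1130 + 343 = 1473
Selection 7: 1473 + 343 = 1816
Selection 8: 1816 + 343 = 2159
Selection 9: 2159 + 343 = 2502
Selection 10: 2502 + 343 = 2845
Selection 11: 2845 + 343 = 3188
Selection 12: 3188 + 343 = 3531
Selection 13: 3531 + 343 = 3874
Selection 14: 3874 + 343 = 4217
Selection 15: 4217 + 343 = 4560
Selection 16: 4560 + 343 = 4903
Selection 17: 4903 + 343 = 5246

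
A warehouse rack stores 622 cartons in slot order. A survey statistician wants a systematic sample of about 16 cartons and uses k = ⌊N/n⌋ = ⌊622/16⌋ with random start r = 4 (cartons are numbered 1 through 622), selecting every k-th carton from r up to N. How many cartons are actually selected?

k = ⌊622/16⌋ = 38
Achieved size = ⌊(622 − 4)/38⌋ + 1 = ⌊618/38⌋ + 1 = 16 + 1 = 17
(last selection: 4 + 16×38 = 612 ≤ 622; next would be 650 > 622)

17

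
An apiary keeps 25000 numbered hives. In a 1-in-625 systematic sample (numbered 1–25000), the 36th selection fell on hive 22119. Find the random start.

244

k = 625
r = 22119 − (36−1)×625 = 22119 − 21875 = 244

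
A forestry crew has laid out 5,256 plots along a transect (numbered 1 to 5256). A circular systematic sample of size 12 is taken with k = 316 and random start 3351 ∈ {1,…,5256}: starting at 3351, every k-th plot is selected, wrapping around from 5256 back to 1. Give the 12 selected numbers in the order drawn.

3351, 3667, 3983, 4299, 4615, 4931, 5247, 307, 623, 939, 1255, 1571

Selection 1: 3351
Selection 2: 3351 + 316 = 3667
Selection 3: 3667 + 316 = 3983
Selection 4: 3983 + 316 = 4299
Selection 5: 4299 + 316 = 4615
Selection 6: 4615 + 316 = 4931
Selection 7: 4931 + 316 = 5247
Selection 8: 5247 + 316 = 5563 → 5563 − 5256 = 307
Selection 9: 307 + 316 = 623
Selection 10: 623 + 316 = 939
Selection 11: 939 + 316 = 1255
Selection 12: 1255 + 316 = 1571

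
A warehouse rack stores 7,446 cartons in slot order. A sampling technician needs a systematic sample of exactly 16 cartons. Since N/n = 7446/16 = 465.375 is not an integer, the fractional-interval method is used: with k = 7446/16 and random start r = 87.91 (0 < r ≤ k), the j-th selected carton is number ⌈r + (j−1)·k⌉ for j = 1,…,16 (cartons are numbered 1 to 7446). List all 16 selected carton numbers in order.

88, 554, 1019, 1485, 1950, 2415, 2881, 3346, 3811, 4277, 4742, 5208, 5673, 6138, 6604, 7069

j=1: r + 0k = 87.91 → ⌈·⌉ = 88
j=2: r + 1k = 553.285 → ⌈·⌉ = 554
j=3: r + 2k = 1018.66 → ⌈·⌉ = 1019
j=4: r + 3k = 1484.035 → ⌈·⌉ = 1485
j=5: r + 4k = 1949.41 → ⌈·⌉ = 1950
j=6: r + 5k = 2414.785 → ⌈·⌉ = 2415
j=7: r + 6k = 2880.16 → ⌈·⌉ = 2881
j=8: r + 7k = 3345.535 → ⌈·⌉ = 3346
j=9: r + 8k = 3810.91 → ⌈·⌉ = 3811
j=10: r + 9k = 4276.285 → ⌈·⌉ = 4277
j=11: r + 10k = 4741.66 → ⌈·⌉ = 4742
j=12: r + 11k = 5207.035 → ⌈·⌉ = 5208
j=13: r + 12k = 5672.41 → ⌈·⌉ = 5673
j=14: r + 13k = 6137.785 → ⌈·⌉ = 6138
j=15: r + 14k = 6603.16 → ⌈·⌉ = 6604
j=16: r + 15k = 7068.535 → ⌈·⌉ = 7069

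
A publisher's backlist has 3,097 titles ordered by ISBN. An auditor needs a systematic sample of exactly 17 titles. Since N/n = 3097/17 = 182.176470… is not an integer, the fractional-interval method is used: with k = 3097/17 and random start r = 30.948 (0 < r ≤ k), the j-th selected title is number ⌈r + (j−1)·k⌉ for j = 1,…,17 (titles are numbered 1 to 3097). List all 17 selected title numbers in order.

j=1: r + 0k = 30.948 → ⌈·⌉ = 31
j=2: r + 1k = 213.124470… → ⌈·⌉ = 214
j=3: r + 2k = 395.300941… → ⌈·⌉ = 396
j=4: r + 3k = 577.477411… → ⌈·⌉ = 578
j=5: r + 4k = 759.653882… → ⌈·⌉ = 760
j=6: r + 5k = 941.830352… → ⌈·⌉ = 942
j=7: r + 6k = 1124.006823… → ⌈·⌉ = 1125
j=8: r + 7k = 1306.183294… → ⌈·⌉ = 1307
j=9: r + 8k = 1488.359764… → ⌈·⌉ = 1489
j=10: r + 9k = 1670.536235… → ⌈·⌉ = 1671
j=11: r + 10k = 1852.712705… → ⌈·⌉ = 1853
j=12: r + 11k = 2034.889176… → ⌈·⌉ = 2035
j=13: r + 12k = 2217.065647… → ⌈·⌉ = 2218
j=14: r + 13k = 2399.242117… → ⌈·⌉ = 2400
j=15: r + 14k = 2581.418588… → ⌈·⌉ = 2582
j=16: r + 15k = 2763.595058… → ⌈·⌉ = 2764
j=17: r + 16k = 2945.771529… → ⌈·⌉ = 2946

31, 214, 396, 578, 760, 942, 1125, 1307, 1489, 1671, 1853, 2035, 2218, 2400, 2582, 2764, 2946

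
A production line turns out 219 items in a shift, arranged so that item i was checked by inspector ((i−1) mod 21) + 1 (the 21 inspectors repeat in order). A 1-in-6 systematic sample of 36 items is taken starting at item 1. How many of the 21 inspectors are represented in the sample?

Consecutive selections differ by k = 6, so their inspector numbers differ by 6 mod 21 = 6.
gcd(6, 21) = 3, so the sample visits 21/3 = 7 distinct residues mod 21.
Start 1 is inspector 1; the inspectors hit are 1, 4, 7, 10, 13, 16, 19.

7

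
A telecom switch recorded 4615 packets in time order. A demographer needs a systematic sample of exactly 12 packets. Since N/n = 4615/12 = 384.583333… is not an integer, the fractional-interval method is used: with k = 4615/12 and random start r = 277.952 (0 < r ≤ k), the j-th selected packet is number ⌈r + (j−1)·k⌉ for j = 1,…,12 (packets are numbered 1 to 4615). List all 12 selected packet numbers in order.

278, 663, 1048, 1432, 1817, 2201, 2586, 2971, 3355, 3740, 4124, 4509

j=1: r + 0k = 277.952 → ⌈·⌉ = 278
j=2: r + 1k = 662.535333… → ⌈·⌉ = 663
j=3: r + 2k = 1047.118666… → ⌈·⌉ = 1048
j=4: r + 3k = 1431.702 → ⌈·⌉ = 1432
j=5: r + 4k = 1816.285333… → ⌈·⌉ = 1817
j=6: r + 5k = 2200.868666… → ⌈·⌉ = 2201
j=7: r + 6k = 2585.452 → ⌈·⌉ = 2586
j=8: r + 7k = 2970.035333… → ⌈·⌉ = 2971
j=9: r + 8k = 3354.618666… → ⌈·⌉ = 3355
j=10: r + 9k = 3739.202 → ⌈·⌉ = 3740
j=11: r + 10k = 4123.785333… → ⌈·⌉ = 4124
j=12: r + 11k = 4508.368666… → ⌈·⌉ = 4509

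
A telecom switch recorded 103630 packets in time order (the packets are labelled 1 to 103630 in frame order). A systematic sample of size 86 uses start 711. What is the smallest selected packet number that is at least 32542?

k = 103630/86 = 1205
Steps past start: ⌈(32542 − 711)/1205⌉ = ⌈31831/1205⌉ = 27
Selected packet: 711 + 27×1205 = 33246

33246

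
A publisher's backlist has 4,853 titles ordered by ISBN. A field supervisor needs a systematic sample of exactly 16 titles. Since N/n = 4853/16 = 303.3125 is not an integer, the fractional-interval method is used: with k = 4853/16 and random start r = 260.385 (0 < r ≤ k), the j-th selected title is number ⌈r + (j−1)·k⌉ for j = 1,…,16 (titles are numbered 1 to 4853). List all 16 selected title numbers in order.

j=1: r + 0k = 260.385 → ⌈·⌉ = 261
j=2: r + 1k = 563.6975 → ⌈·⌉ = 564
j=3: r + 2k = 867.01 → ⌈·⌉ = 868
j=4: r + 3k = 1170.3225 → ⌈·⌉ = 1171
j=5: r + 4k = 1473.635 → ⌈·⌉ = 1474
j=6: r + 5k = 1776.9475 → ⌈·⌉ = 1777
j=7: r + 6k = 2080.26 → ⌈·⌉ = 2081
j=8: r + 7k = 2383.5725 → ⌈·⌉ = 2384
j=9: r + 8k = 2686.885 → ⌈·⌉ = 2687
j=10: r + 9k = 2990.1975 → ⌈·⌉ = 2991
j=11: r + 10k = 3293.51 → ⌈·⌉ = 3294
j=12: r + 11k = 3596.8225 → ⌈·⌉ = 3597
j=13: r + 12k = 3900.135 → ⌈·⌉ = 3901
j=14: r + 13k = 4203.4475 → ⌈·⌉ = 4204
j=15: r + 14k = 4506.76 → ⌈·⌉ = 4507
j=16: r + 15k = 4810.0725 → ⌈·⌉ = 4811

261, 564, 868, 1171, 1474, 1777, 2081, 2384, 2687, 2991, 3294, 3597, 3901, 4204, 4507, 4811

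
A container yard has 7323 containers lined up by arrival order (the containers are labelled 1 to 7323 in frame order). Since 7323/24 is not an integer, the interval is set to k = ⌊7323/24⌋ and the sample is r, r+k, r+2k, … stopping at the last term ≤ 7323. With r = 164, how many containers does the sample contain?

24

k = ⌊7323/24⌋ = 305
Achieved size = ⌊(7323 − 164)/305⌋ + 1 = ⌊7159/305⌋ + 1 = 23 + 1 = 24
(last selection: 164 + 23×305 = 7179 ≤ 7323; next would be 7484 > 7323)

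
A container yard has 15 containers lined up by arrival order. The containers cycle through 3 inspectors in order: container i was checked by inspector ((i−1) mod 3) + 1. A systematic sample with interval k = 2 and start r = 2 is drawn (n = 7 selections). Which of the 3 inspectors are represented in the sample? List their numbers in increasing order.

1, 2, 3

Consecutive selections differ by k = 2, so their inspector numbers differ by 2 mod 3 = 2.
gcd(2, 3) = 1, so the sample visits 3/1 = 3 distinct residues mod 3.
Start 2 is inspector 2; the inspectors hit are 1, 2, 3.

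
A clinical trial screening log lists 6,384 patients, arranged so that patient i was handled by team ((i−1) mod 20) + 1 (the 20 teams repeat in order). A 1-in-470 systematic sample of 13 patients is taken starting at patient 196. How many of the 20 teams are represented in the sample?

Consecutive selections differ by k = 470, so their team numbers differ by 470 mod 20 = 10.
gcd(470, 20) = 10, so the sample visits 20/10 = 2 distinct residues mod 20.
Start 196 is team 16; the teams hit are 6, 16.

2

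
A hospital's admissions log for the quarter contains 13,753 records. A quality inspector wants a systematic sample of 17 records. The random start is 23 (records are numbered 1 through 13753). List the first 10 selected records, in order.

k = N/n = 13753/17 = 809
record 1: 23
record 2: 23 + 809 = 832
record 3: 832 + 809 = 1641
record 4: 1641 + 809 = 2450
record 5: 2450 + 809 = 3259
record 6: 3259 + 809 = 4068
record 7: 4068 + 809 = 4877
record 8: 4877 + 809 = 5686
record 9: 5686 + 809 = 6495
record 10: 6495 + 809 = 7304

23, 832, 1641, 2450, 3259, 4068, 4877, 5686, 6495, 7304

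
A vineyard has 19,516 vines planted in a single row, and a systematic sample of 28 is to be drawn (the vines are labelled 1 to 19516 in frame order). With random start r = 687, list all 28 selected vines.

687, 1384, 2081, 2778, 3475, 4172, 4869, 5566, 6263, 6960, 7657, 8354, 9051, 9748, 10445, 11142, 11839, 12536, 13233, 13930, 14627, 15324, 16021, 16718, 17415, 18112, 18809, 19506

k = N/n = 19516/28 = 697
vine 1: 687
vine 2: 687 + 697 = 1384
vine 3: 1384 + 697 = 2081
vine 4: 2081 + 697 = 2778
vine 5: 2778 + 697 = 3475
vine 6: 3475 + 697 = 4172
vine 7: 4172 + 697 = 4869
vine 8: 4869 + 697 = 5566
vine 9: 5566 + 697 = 6263
vine 10: 6263 + 697 = 6960
vine 11: 6960 + 697 = 7657
vine 12: 7657 + 697 = 8354
vine 13: 8354 + 697 = 9051
vine 14: 9051 + 697 = 9748
vine 15: 9748 + 697 = 10445
vine 16: 10445 + 697 = 11142
vine 17: 11142 + 697 = 11839
vine 18: 11839 + 697 = 12536
vine 19: 12536 + 697 = 13233
vine 20: 13233 + 697 = 13930
vine 21: 13930 + 697 = 14627
vine 22: 14627 + 697 = 15324
vine 23: 15324 + 697 = 16021
vine 24: 16021 + 697 = 16718
vine 25: 16718 + 697 = 17415
vine 26: 17415 + 697 = 18112
vine 27: 18112 + 697 = 18809
vine 28: 18809 + 697 = 19506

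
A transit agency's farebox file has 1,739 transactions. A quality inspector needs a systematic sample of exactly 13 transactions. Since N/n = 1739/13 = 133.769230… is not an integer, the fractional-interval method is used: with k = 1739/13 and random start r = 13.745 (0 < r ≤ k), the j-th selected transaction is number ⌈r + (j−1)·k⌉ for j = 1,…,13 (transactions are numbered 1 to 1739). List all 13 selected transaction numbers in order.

14, 148, 282, 416, 549, 683, 817, 951, 1084, 1218, 1352, 1486, 1619

j=1: r + 0k = 13.745 → ⌈·⌉ = 14
j=2: r + 1k = 147.514230… → ⌈·⌉ = 148
j=3: r + 2k = 281.283461… → ⌈·⌉ = 282
j=4: r + 3k = 415.052692… → ⌈·⌉ = 416
j=5: r + 4k = 548.821923… → ⌈·⌉ = 549
j=6: r + 5k = 682.591153… → ⌈·⌉ = 683
j=7: r + 6k = 816.360384… → ⌈·⌉ = 817
j=8: r + 7k = 950.129615… → ⌈·⌉ = 951
j=9: r + 8k = 1083.898846… → ⌈·⌉ = 1084
j=10: r + 9k = 1217.668076… → ⌈·⌉ = 1218
j=11: r + 10k = 1351.437307… → ⌈·⌉ = 1352
j=12: r + 11k = 1485.206538… → ⌈·⌉ = 1486
j=13: r + 12k = 1618.975769… → ⌈·⌉ = 1619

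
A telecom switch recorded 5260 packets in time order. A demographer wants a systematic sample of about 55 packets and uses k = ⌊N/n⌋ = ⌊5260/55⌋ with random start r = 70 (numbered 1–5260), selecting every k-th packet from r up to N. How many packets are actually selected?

k = ⌊5260/55⌋ = 95
Achieved size = ⌊(5260 − 70)/95⌋ + 1 = ⌊5190/95⌋ + 1 = 54 + 1 = 55
(last selection: 70 + 54×95 = 5200 ≤ 5260; next would be 5295 > 5260)

55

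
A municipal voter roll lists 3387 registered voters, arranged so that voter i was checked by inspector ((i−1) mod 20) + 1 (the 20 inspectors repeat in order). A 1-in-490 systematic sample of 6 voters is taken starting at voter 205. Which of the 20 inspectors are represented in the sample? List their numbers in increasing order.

Consecutive selections differ by k = 490, so their inspector numbers differ by 490 mod 20 = 10.
gcd(490, 20) = 10, so the sample visits 20/10 = 2 distinct residues mod 20.
Start 205 is inspector 5; the inspectors hit are 5, 15.

5, 15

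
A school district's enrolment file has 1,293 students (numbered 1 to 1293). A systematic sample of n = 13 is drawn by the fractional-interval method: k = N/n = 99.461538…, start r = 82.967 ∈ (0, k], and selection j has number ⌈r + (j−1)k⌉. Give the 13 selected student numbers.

83, 183, 282, 382, 481, 581, 680, 780, 879, 979, 1078, 1178, 1277

j=1: r + 0k = 82.967 → ⌈·⌉ = 83
j=2: r + 1k = 182.428538… → ⌈·⌉ = 183
j=3: r + 2k = 281.890076… → ⌈·⌉ = 282
j=4: r + 3k = 381.351615… → ⌈·⌉ = 382
j=5: r + 4k = 480.813153… → ⌈·⌉ = 481
j=6: r + 5k = 580.274692… → ⌈·⌉ = 581
j=7: r + 6k = 679.736230… → ⌈·⌉ = 680
j=8: r + 7k = 779.197769… → ⌈·⌉ = 780
j=9: r + 8k = 878.659307… → ⌈·⌉ = 879
j=10: r + 9k = 978.120846… → ⌈·⌉ = 979
j=11: r + 10k = 1077.582384… → ⌈·⌉ = 1078
j=12: r + 11k = 1177.043923… → ⌈·⌉ = 1178
j=13: r + 12k = 1276.505461… → ⌈·⌉ = 1277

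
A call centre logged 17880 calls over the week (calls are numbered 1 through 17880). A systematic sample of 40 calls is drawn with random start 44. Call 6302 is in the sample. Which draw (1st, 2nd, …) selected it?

15

k = 17880/40 = 447
position = (6302 − 44)/447 + 1 = 6258/447 + 1 = 14 + 1 = 15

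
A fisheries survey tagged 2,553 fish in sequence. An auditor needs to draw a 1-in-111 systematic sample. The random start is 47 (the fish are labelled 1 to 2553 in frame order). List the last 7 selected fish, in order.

17th selection = 47 + 16×111 = 1823
18th: 1823 + 111 = 1934
19th: 1934 + 111 = 2045
20th: 2045 + 111 = 2156
21st: 2156 + 111 = 2267
22nd: 2267 + 111 = 2378
23rd: 2378 + 111 = 2489

1823, 1934, 2045, 2156, 2267, 2378, 2489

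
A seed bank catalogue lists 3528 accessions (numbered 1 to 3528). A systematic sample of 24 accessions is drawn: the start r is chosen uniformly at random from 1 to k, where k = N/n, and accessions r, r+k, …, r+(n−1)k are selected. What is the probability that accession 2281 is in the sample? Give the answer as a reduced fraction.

k = 3528/24 = 147.
Accession 2281 is selected iff r ≡ 2281 (mod 147); exactly one such r in {1,…,147}.
Inclusion probability = 1/147.

1/147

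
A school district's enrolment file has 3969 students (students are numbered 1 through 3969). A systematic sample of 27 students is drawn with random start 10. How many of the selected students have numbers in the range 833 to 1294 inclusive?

k = 3969/27 = 147
First selection ≥ 833: 10 + ⌈(833−10)/147⌉·147 = 10 + 6×147 = 892
Last selection ≤ 1294: 10 + ⌊(1294−10)/147⌋·147 = 10 + 8×147 = 1186
Count = 8 − 6 + 1 = 3

3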